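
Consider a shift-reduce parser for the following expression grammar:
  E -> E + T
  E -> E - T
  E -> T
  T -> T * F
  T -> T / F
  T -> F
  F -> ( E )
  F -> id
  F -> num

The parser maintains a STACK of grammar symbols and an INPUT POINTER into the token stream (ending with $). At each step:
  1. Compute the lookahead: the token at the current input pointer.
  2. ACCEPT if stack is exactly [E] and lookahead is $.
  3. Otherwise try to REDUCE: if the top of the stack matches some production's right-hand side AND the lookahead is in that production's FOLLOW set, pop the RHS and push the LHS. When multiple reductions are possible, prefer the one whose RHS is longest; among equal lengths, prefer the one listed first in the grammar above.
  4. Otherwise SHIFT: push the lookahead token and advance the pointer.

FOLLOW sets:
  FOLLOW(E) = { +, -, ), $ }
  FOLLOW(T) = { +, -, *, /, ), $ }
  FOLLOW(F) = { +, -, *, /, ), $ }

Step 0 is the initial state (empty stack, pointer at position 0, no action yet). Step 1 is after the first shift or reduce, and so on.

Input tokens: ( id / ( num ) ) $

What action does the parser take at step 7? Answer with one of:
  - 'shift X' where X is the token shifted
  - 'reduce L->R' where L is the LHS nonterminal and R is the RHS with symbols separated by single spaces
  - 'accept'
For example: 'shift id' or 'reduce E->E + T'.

Step 1: shift (. Stack=[(] ptr=1 lookahead=id remaining=[id / ( num ) ) $]
Step 2: shift id. Stack=[( id] ptr=2 lookahead=/ remaining=[/ ( num ) ) $]
Step 3: reduce F->id. Stack=[( F] ptr=2 lookahead=/ remaining=[/ ( num ) ) $]
Step 4: reduce T->F. Stack=[( T] ptr=2 lookahead=/ remaining=[/ ( num ) ) $]
Step 5: shift /. Stack=[( T /] ptr=3 lookahead=( remaining=[( num ) ) $]
Step 6: shift (. Stack=[( T / (] ptr=4 lookahead=num remaining=[num ) ) $]
Step 7: shift num. Stack=[( T / ( num] ptr=5 lookahead=) remaining=[) ) $]

Answer: shift num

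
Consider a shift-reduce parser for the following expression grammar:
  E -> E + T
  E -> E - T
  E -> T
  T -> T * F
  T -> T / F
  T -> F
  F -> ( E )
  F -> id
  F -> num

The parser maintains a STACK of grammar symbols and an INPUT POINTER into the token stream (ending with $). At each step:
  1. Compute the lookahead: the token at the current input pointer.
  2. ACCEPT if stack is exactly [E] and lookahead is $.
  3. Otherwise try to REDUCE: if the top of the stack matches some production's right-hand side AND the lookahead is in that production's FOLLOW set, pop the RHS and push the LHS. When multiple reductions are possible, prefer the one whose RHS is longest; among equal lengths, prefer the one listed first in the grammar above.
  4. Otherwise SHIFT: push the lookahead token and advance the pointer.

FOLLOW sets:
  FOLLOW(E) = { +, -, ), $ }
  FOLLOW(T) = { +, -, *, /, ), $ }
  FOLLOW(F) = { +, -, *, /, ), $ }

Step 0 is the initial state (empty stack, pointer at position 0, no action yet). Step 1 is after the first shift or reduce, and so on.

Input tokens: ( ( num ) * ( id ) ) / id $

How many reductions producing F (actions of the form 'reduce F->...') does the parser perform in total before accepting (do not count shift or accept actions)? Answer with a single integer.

Answer: 6

Derivation:
Step 1: shift (. Stack=[(] ptr=1 lookahead=( remaining=[( num ) * ( id ) ) / id $]
Step 2: shift (. Stack=[( (] ptr=2 lookahead=num remaining=[num ) * ( id ) ) / id $]
Step 3: shift num. Stack=[( ( num] ptr=3 lookahead=) remaining=[) * ( id ) ) / id $]
Step 4: reduce F->num. Stack=[( ( F] ptr=3 lookahead=) remaining=[) * ( id ) ) / id $]
Step 5: reduce T->F. Stack=[( ( T] ptr=3 lookahead=) remaining=[) * ( id ) ) / id $]
Step 6: reduce E->T. Stack=[( ( E] ptr=3 lookahead=) remaining=[) * ( id ) ) / id $]
Step 7: shift ). Stack=[( ( E )] ptr=4 lookahead=* remaining=[* ( id ) ) / id $]
Step 8: reduce F->( E ). Stack=[( F] ptr=4 lookahead=* remaining=[* ( id ) ) / id $]
Step 9: reduce T->F. Stack=[( T] ptr=4 lookahead=* remaining=[* ( id ) ) / id $]
Step 10: shift *. Stack=[( T *] ptr=5 lookahead=( remaining=[( id ) ) / id $]
Step 11: shift (. Stack=[( T * (] ptr=6 lookahead=id remaining=[id ) ) / id $]
Step 12: shift id. Stack=[( T * ( id] ptr=7 lookahead=) remaining=[) ) / id $]
Step 13: reduce F->id. Stack=[( T * ( F] ptr=7 lookahead=) remaining=[) ) / id $]
Step 14: reduce T->F. Stack=[( T * ( T] ptr=7 lookahead=) remaining=[) ) / id $]
Step 15: reduce E->T. Stack=[( T * ( E] ptr=7 lookahead=) remaining=[) ) / id $]
Step 16: shift ). Stack=[( T * ( E )] ptr=8 lookahead=) remaining=[) / id $]
Step 17: reduce F->( E ). Stack=[( T * F] ptr=8 lookahead=) remaining=[) / id $]
Step 18: reduce T->T * F. Stack=[( T] ptr=8 lookahead=) remaining=[) / id $]
Step 19: reduce E->T. Stack=[( E] ptr=8 lookahead=) remaining=[) / id $]
Step 20: shift ). Stack=[( E )] ptr=9 lookahead=/ remaining=[/ id $]
Step 21: reduce F->( E ). Stack=[F] ptr=9 lookahead=/ remaining=[/ id $]
Step 22: reduce T->F. Stack=[T] ptr=9 lookahead=/ remaining=[/ id $]
Step 23: shift /. Stack=[T /] ptr=10 lookahead=id remaining=[id $]
Step 24: shift id. Stack=[T / id] ptr=11 lookahead=$ remaining=[$]
Step 25: reduce F->id. Stack=[T / F] ptr=11 lookahead=$ remaining=[$]
Step 26: reduce T->T / F. Stack=[T] ptr=11 lookahead=$ remaining=[$]
Step 27: reduce E->T. Stack=[E] ptr=11 lookahead=$ remaining=[$]
Step 28: accept. Stack=[E] ptr=11 lookahead=$ remaining=[$]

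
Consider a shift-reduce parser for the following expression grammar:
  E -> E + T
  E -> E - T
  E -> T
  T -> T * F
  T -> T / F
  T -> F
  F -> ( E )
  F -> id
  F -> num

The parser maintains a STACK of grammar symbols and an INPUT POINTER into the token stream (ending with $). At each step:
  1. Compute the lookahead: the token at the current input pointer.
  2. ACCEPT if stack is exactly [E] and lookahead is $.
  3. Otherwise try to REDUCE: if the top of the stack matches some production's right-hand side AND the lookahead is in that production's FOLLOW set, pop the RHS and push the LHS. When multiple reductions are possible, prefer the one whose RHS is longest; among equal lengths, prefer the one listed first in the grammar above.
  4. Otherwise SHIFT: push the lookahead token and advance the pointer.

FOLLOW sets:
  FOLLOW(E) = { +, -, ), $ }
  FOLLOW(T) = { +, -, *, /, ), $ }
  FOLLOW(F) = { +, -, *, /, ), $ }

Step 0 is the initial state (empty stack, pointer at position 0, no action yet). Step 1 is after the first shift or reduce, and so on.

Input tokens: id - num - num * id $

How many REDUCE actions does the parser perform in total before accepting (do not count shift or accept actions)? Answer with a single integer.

Step 1: shift id. Stack=[id] ptr=1 lookahead=- remaining=[- num - num * id $]
Step 2: reduce F->id. Stack=[F] ptr=1 lookahead=- remaining=[- num - num * id $]
Step 3: reduce T->F. Stack=[T] ptr=1 lookahead=- remaining=[- num - num * id $]
Step 4: reduce E->T. Stack=[E] ptr=1 lookahead=- remaining=[- num - num * id $]
Step 5: shift -. Stack=[E -] ptr=2 lookahead=num remaining=[num - num * id $]
Step 6: shift num. Stack=[E - num] ptr=3 lookahead=- remaining=[- num * id $]
Step 7: reduce F->num. Stack=[E - F] ptr=3 lookahead=- remaining=[- num * id $]
Step 8: reduce T->F. Stack=[E - T] ptr=3 lookahead=- remaining=[- num * id $]
Step 9: reduce E->E - T. Stack=[E] ptr=3 lookahead=- remaining=[- num * id $]
Step 10: shift -. Stack=[E -] ptr=4 lookahead=num remaining=[num * id $]
Step 11: shift num. Stack=[E - num] ptr=5 lookahead=* remaining=[* id $]
Step 12: reduce F->num. Stack=[E - F] ptr=5 lookahead=* remaining=[* id $]
Step 13: reduce T->F. Stack=[E - T] ptr=5 lookahead=* remaining=[* id $]
Step 14: shift *. Stack=[E - T *] ptr=6 lookahead=id remaining=[id $]
Step 15: shift id. Stack=[E - T * id] ptr=7 lookahead=$ remaining=[$]
Step 16: reduce F->id. Stack=[E - T * F] ptr=7 lookahead=$ remaining=[$]
Step 17: reduce T->T * F. Stack=[E - T] ptr=7 lookahead=$ remaining=[$]
Step 18: reduce E->E - T. Stack=[E] ptr=7 lookahead=$ remaining=[$]
Step 19: accept. Stack=[E] ptr=7 lookahead=$ remaining=[$]

Answer: 11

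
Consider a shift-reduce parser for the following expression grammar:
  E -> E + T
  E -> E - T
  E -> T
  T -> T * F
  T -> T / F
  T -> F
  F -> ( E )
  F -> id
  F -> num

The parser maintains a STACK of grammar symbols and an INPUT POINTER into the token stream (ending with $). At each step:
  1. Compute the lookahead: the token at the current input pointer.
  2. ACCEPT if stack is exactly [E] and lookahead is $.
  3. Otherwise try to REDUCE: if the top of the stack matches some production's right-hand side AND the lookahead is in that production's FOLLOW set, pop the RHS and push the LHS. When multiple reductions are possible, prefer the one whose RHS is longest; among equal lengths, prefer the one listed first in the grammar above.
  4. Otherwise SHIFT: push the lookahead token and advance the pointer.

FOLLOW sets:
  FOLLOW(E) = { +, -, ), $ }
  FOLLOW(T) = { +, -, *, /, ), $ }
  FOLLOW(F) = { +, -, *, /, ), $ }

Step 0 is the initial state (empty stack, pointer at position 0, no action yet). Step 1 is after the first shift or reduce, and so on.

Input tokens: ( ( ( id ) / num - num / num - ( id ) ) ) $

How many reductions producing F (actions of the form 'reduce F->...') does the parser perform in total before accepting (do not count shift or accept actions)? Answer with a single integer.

Answer: 9

Derivation:
Step 1: shift (. Stack=[(] ptr=1 lookahead=( remaining=[( ( id ) / num - num / num - ( id ) ) ) $]
Step 2: shift (. Stack=[( (] ptr=2 lookahead=( remaining=[( id ) / num - num / num - ( id ) ) ) $]
Step 3: shift (. Stack=[( ( (] ptr=3 lookahead=id remaining=[id ) / num - num / num - ( id ) ) ) $]
Step 4: shift id. Stack=[( ( ( id] ptr=4 lookahead=) remaining=[) / num - num / num - ( id ) ) ) $]
Step 5: reduce F->id. Stack=[( ( ( F] ptr=4 lookahead=) remaining=[) / num - num / num - ( id ) ) ) $]
Step 6: reduce T->F. Stack=[( ( ( T] ptr=4 lookahead=) remaining=[) / num - num / num - ( id ) ) ) $]
Step 7: reduce E->T. Stack=[( ( ( E] ptr=4 lookahead=) remaining=[) / num - num / num - ( id ) ) ) $]
Step 8: shift ). Stack=[( ( ( E )] ptr=5 lookahead=/ remaining=[/ num - num / num - ( id ) ) ) $]
Step 9: reduce F->( E ). Stack=[( ( F] ptr=5 lookahead=/ remaining=[/ num - num / num - ( id ) ) ) $]
Step 10: reduce T->F. Stack=[( ( T] ptr=5 lookahead=/ remaining=[/ num - num / num - ( id ) ) ) $]
Step 11: shift /. Stack=[( ( T /] ptr=6 lookahead=num remaining=[num - num / num - ( id ) ) ) $]
Step 12: shift num. Stack=[( ( T / num] ptr=7 lookahead=- remaining=[- num / num - ( id ) ) ) $]
Step 13: reduce F->num. Stack=[( ( T / F] ptr=7 lookahead=- remaining=[- num / num - ( id ) ) ) $]
Step 14: reduce T->T / F. Stack=[( ( T] ptr=7 lookahead=- remaining=[- num / num - ( id ) ) ) $]
Step 15: reduce E->T. Stack=[( ( E] ptr=7 lookahead=- remaining=[- num / num - ( id ) ) ) $]
Step 16: shift -. Stack=[( ( E -] ptr=8 lookahead=num remaining=[num / num - ( id ) ) ) $]
Step 17: shift num. Stack=[( ( E - num] ptr=9 lookahead=/ remaining=[/ num - ( id ) ) ) $]
Step 18: reduce F->num. Stack=[( ( E - F] ptr=9 lookahead=/ remaining=[/ num - ( id ) ) ) $]
Step 19: reduce T->F. Stack=[( ( E - T] ptr=9 lookahead=/ remaining=[/ num - ( id ) ) ) $]
Step 20: shift /. Stack=[( ( E - T /] ptr=10 lookahead=num remaining=[num - ( id ) ) ) $]
Step 21: shift num. Stack=[( ( E - T / num] ptr=11 lookahead=- remaining=[- ( id ) ) ) $]
Step 22: reduce F->num. Stack=[( ( E - T / F] ptr=11 lookahead=- remaining=[- ( id ) ) ) $]
Step 23: reduce T->T / F. Stack=[( ( E - T] ptr=11 lookahead=- remaining=[- ( id ) ) ) $]
Step 24: reduce E->E - T. Stack=[( ( E] ptr=11 lookahead=- remaining=[- ( id ) ) ) $]
Step 25: shift -. Stack=[( ( E -] ptr=12 lookahead=( remaining=[( id ) ) ) $]
Step 26: shift (. Stack=[( ( E - (] ptr=13 lookahead=id remaining=[id ) ) ) $]
Step 27: shift id. Stack=[( ( E - ( id] ptr=14 lookahead=) remaining=[) ) ) $]
Step 28: reduce F->id. Stack=[( ( E - ( F] ptr=14 lookahead=) remaining=[) ) ) $]
Step 29: reduce T->F. Stack=[( ( E - ( T] ptr=14 lookahead=) remaining=[) ) ) $]
Step 30: reduce E->T. Stack=[( ( E - ( E] ptr=14 lookahead=) remaining=[) ) ) $]
Step 31: shift ). Stack=[( ( E - ( E )] ptr=15 lookahead=) remaining=[) ) $]
Step 32: reduce F->( E ). Stack=[( ( E - F] ptr=15 lookahead=) remaining=[) ) $]
Step 33: reduce T->F. Stack=[( ( E - T] ptr=15 lookahead=) remaining=[) ) $]
Step 34: reduce E->E - T. Stack=[( ( E] ptr=15 lookahead=) remaining=[) ) $]
Step 35: shift ). Stack=[( ( E )] ptr=16 lookahead=) remaining=[) $]
Step 36: reduce F->( E ). Stack=[( F] ptr=16 lookahead=) remaining=[) $]
Step 37: reduce T->F. Stack=[( T] ptr=16 lookahead=) remaining=[) $]
Step 38: reduce E->T. Stack=[( E] ptr=16 lookahead=) remaining=[) $]
Step 39: shift ). Stack=[( E )] ptr=17 lookahead=$ remaining=[$]
Step 40: reduce F->( E ). Stack=[F] ptr=17 lookahead=$ remaining=[$]
Step 41: reduce T->F. Stack=[T] ptr=17 lookahead=$ remaining=[$]
Step 42: reduce E->T. Stack=[E] ptr=17 lookahead=$ remaining=[$]
Step 43: accept. Stack=[E] ptr=17 lookahead=$ remaining=[$]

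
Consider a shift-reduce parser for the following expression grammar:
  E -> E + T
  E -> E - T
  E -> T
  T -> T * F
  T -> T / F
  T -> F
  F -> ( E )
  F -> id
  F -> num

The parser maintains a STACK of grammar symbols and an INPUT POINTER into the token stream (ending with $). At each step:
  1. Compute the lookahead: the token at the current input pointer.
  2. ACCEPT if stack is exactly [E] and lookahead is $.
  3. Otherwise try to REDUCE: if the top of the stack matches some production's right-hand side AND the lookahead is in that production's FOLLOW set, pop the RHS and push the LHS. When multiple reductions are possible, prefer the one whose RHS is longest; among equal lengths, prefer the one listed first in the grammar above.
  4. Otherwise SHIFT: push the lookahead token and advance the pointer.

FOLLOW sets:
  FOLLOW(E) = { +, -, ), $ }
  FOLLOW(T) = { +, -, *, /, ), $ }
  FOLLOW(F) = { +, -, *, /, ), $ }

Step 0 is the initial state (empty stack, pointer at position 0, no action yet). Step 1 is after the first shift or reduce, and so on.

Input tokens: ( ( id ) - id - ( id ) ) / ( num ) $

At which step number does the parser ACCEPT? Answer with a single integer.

Step 1: shift (. Stack=[(] ptr=1 lookahead=( remaining=[( id ) - id - ( id ) ) / ( num ) $]
Step 2: shift (. Stack=[( (] ptr=2 lookahead=id remaining=[id ) - id - ( id ) ) / ( num ) $]
Step 3: shift id. Stack=[( ( id] ptr=3 lookahead=) remaining=[) - id - ( id ) ) / ( num ) $]
Step 4: reduce F->id. Stack=[( ( F] ptr=3 lookahead=) remaining=[) - id - ( id ) ) / ( num ) $]
Step 5: reduce T->F. Stack=[( ( T] ptr=3 lookahead=) remaining=[) - id - ( id ) ) / ( num ) $]
Step 6: reduce E->T. Stack=[( ( E] ptr=3 lookahead=) remaining=[) - id - ( id ) ) / ( num ) $]
Step 7: shift ). Stack=[( ( E )] ptr=4 lookahead=- remaining=[- id - ( id ) ) / ( num ) $]
Step 8: reduce F->( E ). Stack=[( F] ptr=4 lookahead=- remaining=[- id - ( id ) ) / ( num ) $]
Step 9: reduce T->F. Stack=[( T] ptr=4 lookahead=- remaining=[- id - ( id ) ) / ( num ) $]
Step 10: reduce E->T. Stack=[( E] ptr=4 lookahead=- remaining=[- id - ( id ) ) / ( num ) $]
Step 11: shift -. Stack=[( E -] ptr=5 lookahead=id remaining=[id - ( id ) ) / ( num ) $]
Step 12: shift id. Stack=[( E - id] ptr=6 lookahead=- remaining=[- ( id ) ) / ( num ) $]
Step 13: reduce F->id. Stack=[( E - F] ptr=6 lookahead=- remaining=[- ( id ) ) / ( num ) $]
Step 14: reduce T->F. Stack=[( E - T] ptr=6 lookahead=- remaining=[- ( id ) ) / ( num ) $]
Step 15: reduce E->E - T. Stack=[( E] ptr=6 lookahead=- remaining=[- ( id ) ) / ( num ) $]
Step 16: shift -. Stack=[( E -] ptr=7 lookahead=( remaining=[( id ) ) / ( num ) $]
Step 17: shift (. Stack=[( E - (] ptr=8 lookahead=id remaining=[id ) ) / ( num ) $]
Step 18: shift id. Stack=[( E - ( id] ptr=9 lookahead=) remaining=[) ) / ( num ) $]
Step 19: reduce F->id. Stack=[( E - ( F] ptr=9 lookahead=) remaining=[) ) / ( num ) $]
Step 20: reduce T->F. Stack=[( E - ( T] ptr=9 lookahead=) remaining=[) ) / ( num ) $]
Step 21: reduce E->T. Stack=[( E - ( E] ptr=9 lookahead=) remaining=[) ) / ( num ) $]
Step 22: shift ). Stack=[( E - ( E )] ptr=10 lookahead=) remaining=[) / ( num ) $]
Step 23: reduce F->( E ). Stack=[( E - F] ptr=10 lookahead=) remaining=[) / ( num ) $]
Step 24: reduce T->F. Stack=[( E - T] ptr=10 lookahead=) remaining=[) / ( num ) $]
Step 25: reduce E->E - T. Stack=[( E] ptr=10 lookahead=) remaining=[) / ( num ) $]
Step 26: shift ). Stack=[( E )] ptr=11 lookahead=/ remaining=[/ ( num ) $]
Step 27: reduce F->( E ). Stack=[F] ptr=11 lookahead=/ remaining=[/ ( num ) $]
Step 28: reduce T->F. Stack=[T] ptr=11 lookahead=/ remaining=[/ ( num ) $]
Step 29: shift /. Stack=[T /] ptr=12 lookahead=( remaining=[( num ) $]
Step 30: shift (. Stack=[T / (] ptr=13 lookahead=num remaining=[num ) $]
Step 31: shift num. Stack=[T / ( num] ptr=14 lookahead=) remaining=[) $]
Step 32: reduce F->num. Stack=[T / ( F] ptr=14 lookahead=) remaining=[) $]
Step 33: reduce T->F. Stack=[T / ( T] ptr=14 lookahead=) remaining=[) $]
Step 34: reduce E->T. Stack=[T / ( E] ptr=14 lookahead=) remaining=[) $]
Step 35: shift ). Stack=[T / ( E )] ptr=15 lookahead=$ remaining=[$]
Step 36: reduce F->( E ). Stack=[T / F] ptr=15 lookahead=$ remaining=[$]
Step 37: reduce T->T / F. Stack=[T] ptr=15 lookahead=$ remaining=[$]
Step 38: reduce E->T. Stack=[E] ptr=15 lookahead=$ remaining=[$]
Step 39: accept. Stack=[E] ptr=15 lookahead=$ remaining=[$]

Answer: 39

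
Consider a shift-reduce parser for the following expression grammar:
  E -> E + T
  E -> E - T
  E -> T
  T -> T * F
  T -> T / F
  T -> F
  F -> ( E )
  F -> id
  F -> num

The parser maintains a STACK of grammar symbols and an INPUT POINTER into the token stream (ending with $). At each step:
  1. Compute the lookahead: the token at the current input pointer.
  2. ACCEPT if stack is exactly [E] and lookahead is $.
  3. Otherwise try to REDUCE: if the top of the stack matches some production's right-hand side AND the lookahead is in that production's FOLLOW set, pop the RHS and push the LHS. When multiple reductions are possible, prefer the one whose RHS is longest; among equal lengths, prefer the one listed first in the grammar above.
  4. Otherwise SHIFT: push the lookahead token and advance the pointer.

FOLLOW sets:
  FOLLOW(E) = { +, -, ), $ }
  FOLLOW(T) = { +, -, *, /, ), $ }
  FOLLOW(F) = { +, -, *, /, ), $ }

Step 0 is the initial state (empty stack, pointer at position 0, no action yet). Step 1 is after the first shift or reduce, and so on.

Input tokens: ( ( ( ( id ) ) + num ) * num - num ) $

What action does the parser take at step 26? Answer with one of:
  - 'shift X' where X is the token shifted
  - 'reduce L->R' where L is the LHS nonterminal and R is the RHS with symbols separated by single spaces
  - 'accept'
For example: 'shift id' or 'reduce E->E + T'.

Step 1: shift (. Stack=[(] ptr=1 lookahead=( remaining=[( ( ( id ) ) + num ) * num - num ) $]
Step 2: shift (. Stack=[( (] ptr=2 lookahead=( remaining=[( ( id ) ) + num ) * num - num ) $]
Step 3: shift (. Stack=[( ( (] ptr=3 lookahead=( remaining=[( id ) ) + num ) * num - num ) $]
Step 4: shift (. Stack=[( ( ( (] ptr=4 lookahead=id remaining=[id ) ) + num ) * num - num ) $]
Step 5: shift id. Stack=[( ( ( ( id] ptr=5 lookahead=) remaining=[) ) + num ) * num - num ) $]
Step 6: reduce F->id. Stack=[( ( ( ( F] ptr=5 lookahead=) remaining=[) ) + num ) * num - num ) $]
Step 7: reduce T->F. Stack=[( ( ( ( T] ptr=5 lookahead=) remaining=[) ) + num ) * num - num ) $]
Step 8: reduce E->T. Stack=[( ( ( ( E] ptr=5 lookahead=) remaining=[) ) + num ) * num - num ) $]
Step 9: shift ). Stack=[( ( ( ( E )] ptr=6 lookahead=) remaining=[) + num ) * num - num ) $]
Step 10: reduce F->( E ). Stack=[( ( ( F] ptr=6 lookahead=) remaining=[) + num ) * num - num ) $]
Step 11: reduce T->F. Stack=[( ( ( T] ptr=6 lookahead=) remaining=[) + num ) * num - num ) $]
Step 12: reduce E->T. Stack=[( ( ( E] ptr=6 lookahead=) remaining=[) + num ) * num - num ) $]
Step 13: shift ). Stack=[( ( ( E )] ptr=7 lookahead=+ remaining=[+ num ) * num - num ) $]
Step 14: reduce F->( E ). Stack=[( ( F] ptr=7 lookahead=+ remaining=[+ num ) * num - num ) $]
Step 15: reduce T->F. Stack=[( ( T] ptr=7 lookahead=+ remaining=[+ num ) * num - num ) $]
Step 16: reduce E->T. Stack=[( ( E] ptr=7 lookahead=+ remaining=[+ num ) * num - num ) $]
Step 17: shift +. Stack=[( ( E +] ptr=8 lookahead=num remaining=[num ) * num - num ) $]
Step 18: shift num. Stack=[( ( E + num] ptr=9 lookahead=) remaining=[) * num - num ) $]
Step 19: reduce F->num. Stack=[( ( E + F] ptr=9 lookahead=) remaining=[) * num - num ) $]
Step 20: reduce T->F. Stack=[( ( E + T] ptr=9 lookahead=) remaining=[) * num - num ) $]
Step 21: reduce E->E + T. Stack=[( ( E] ptr=9 lookahead=) remaining=[) * num - num ) $]
Step 22: shift ). Stack=[( ( E )] ptr=10 lookahead=* remaining=[* num - num ) $]
Step 23: reduce F->( E ). Stack=[( F] ptr=10 lookahead=* remaining=[* num - num ) $]
Step 24: reduce T->F. Stack=[( T] ptr=10 lookahead=* remaining=[* num - num ) $]
Step 25: shift *. Stack=[( T *] ptr=11 lookahead=num remaining=[num - num ) $]
Step 26: shift num. Stack=[( T * num] ptr=12 lookahead=- remaining=[- num ) $]

Answer: shift num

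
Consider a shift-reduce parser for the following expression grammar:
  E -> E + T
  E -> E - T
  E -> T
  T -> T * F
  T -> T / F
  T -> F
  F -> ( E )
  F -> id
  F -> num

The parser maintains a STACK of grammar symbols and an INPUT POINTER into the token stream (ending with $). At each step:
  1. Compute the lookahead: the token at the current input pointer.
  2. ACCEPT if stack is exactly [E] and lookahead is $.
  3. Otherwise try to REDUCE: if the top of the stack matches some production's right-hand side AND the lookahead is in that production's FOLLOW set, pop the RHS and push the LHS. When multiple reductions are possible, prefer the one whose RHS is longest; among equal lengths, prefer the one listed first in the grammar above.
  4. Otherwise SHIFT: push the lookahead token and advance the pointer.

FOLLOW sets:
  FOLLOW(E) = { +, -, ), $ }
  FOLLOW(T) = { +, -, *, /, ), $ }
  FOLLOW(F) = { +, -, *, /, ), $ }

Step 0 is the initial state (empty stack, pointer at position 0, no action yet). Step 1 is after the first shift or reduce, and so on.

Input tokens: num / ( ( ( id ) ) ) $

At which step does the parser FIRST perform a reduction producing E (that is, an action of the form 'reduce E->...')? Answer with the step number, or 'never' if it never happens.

Step 1: shift num. Stack=[num] ptr=1 lookahead=/ remaining=[/ ( ( ( id ) ) ) $]
Step 2: reduce F->num. Stack=[F] ptr=1 lookahead=/ remaining=[/ ( ( ( id ) ) ) $]
Step 3: reduce T->F. Stack=[T] ptr=1 lookahead=/ remaining=[/ ( ( ( id ) ) ) $]
Step 4: shift /. Stack=[T /] ptr=2 lookahead=( remaining=[( ( ( id ) ) ) $]
Step 5: shift (. Stack=[T / (] ptr=3 lookahead=( remaining=[( ( id ) ) ) $]
Step 6: shift (. Stack=[T / ( (] ptr=4 lookahead=( remaining=[( id ) ) ) $]
Step 7: shift (. Stack=[T / ( ( (] ptr=5 lookahead=id remaining=[id ) ) ) $]
Step 8: shift id. Stack=[T / ( ( ( id] ptr=6 lookahead=) remaining=[) ) ) $]
Step 9: reduce F->id. Stack=[T / ( ( ( F] ptr=6 lookahead=) remaining=[) ) ) $]
Step 10: reduce T->F. Stack=[T / ( ( ( T] ptr=6 lookahead=) remaining=[) ) ) $]
Step 11: reduce E->T. Stack=[T / ( ( ( E] ptr=6 lookahead=) remaining=[) ) ) $]

Answer: 11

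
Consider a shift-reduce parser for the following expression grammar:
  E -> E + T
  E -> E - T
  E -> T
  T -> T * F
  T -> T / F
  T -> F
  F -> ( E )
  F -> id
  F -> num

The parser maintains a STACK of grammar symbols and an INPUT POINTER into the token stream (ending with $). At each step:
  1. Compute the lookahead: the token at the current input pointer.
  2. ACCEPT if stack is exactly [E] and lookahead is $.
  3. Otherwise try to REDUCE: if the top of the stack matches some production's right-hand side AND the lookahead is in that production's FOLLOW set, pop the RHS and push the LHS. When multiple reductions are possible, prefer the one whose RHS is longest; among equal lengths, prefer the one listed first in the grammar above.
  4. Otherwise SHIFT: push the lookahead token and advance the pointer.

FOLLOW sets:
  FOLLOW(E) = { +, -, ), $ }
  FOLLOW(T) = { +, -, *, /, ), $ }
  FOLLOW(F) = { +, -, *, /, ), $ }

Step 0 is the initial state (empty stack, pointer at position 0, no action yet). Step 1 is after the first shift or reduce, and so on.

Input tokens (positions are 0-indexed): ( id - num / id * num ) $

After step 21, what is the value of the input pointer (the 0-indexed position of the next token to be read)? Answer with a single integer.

Answer: 9

Derivation:
Step 1: shift (. Stack=[(] ptr=1 lookahead=id remaining=[id - num / id * num ) $]
Step 2: shift id. Stack=[( id] ptr=2 lookahead=- remaining=[- num / id * num ) $]
Step 3: reduce F->id. Stack=[( F] ptr=2 lookahead=- remaining=[- num / id * num ) $]
Step 4: reduce T->F. Stack=[( T] ptr=2 lookahead=- remaining=[- num / id * num ) $]
Step 5: reduce E->T. Stack=[( E] ptr=2 lookahead=- remaining=[- num / id * num ) $]
Step 6: shift -. Stack=[( E -] ptr=3 lookahead=num remaining=[num / id * num ) $]
Step 7: shift num. Stack=[( E - num] ptr=4 lookahead=/ remaining=[/ id * num ) $]
Step 8: reduce F->num. Stack=[( E - F] ptr=4 lookahead=/ remaining=[/ id * num ) $]
Step 9: reduce T->F. Stack=[( E - T] ptr=4 lookahead=/ remaining=[/ id * num ) $]
Step 10: shift /. Stack=[( E - T /] ptr=5 lookahead=id remaining=[id * num ) $]
Step 11: shift id. Stack=[( E - T / id] ptr=6 lookahead=* remaining=[* num ) $]
Step 12: reduce F->id. Stack=[( E - T / F] ptr=6 lookahead=* remaining=[* num ) $]
Step 13: reduce T->T / F. Stack=[( E - T] ptr=6 lookahead=* remaining=[* num ) $]
Step 14: shift *. Stack=[( E - T *] ptr=7 lookahead=num remaining=[num ) $]
Step 15: shift num. Stack=[( E - T * num] ptr=8 lookahead=) remaining=[) $]
Step 16: reduce F->num. Stack=[( E - T * F] ptr=8 lookahead=) remaining=[) $]
Step 17: reduce T->T * F. Stack=[( E - T] ptr=8 lookahead=) remaining=[) $]
Step 18: reduce E->E - T. Stack=[( E] ptr=8 lookahead=) remaining=[) $]
Step 19: shift ). Stack=[( E )] ptr=9 lookahead=$ remaining=[$]
Step 20: reduce F->( E ). Stack=[F] ptr=9 lookahead=$ remaining=[$]
Step 21: reduce T->F. Stack=[T] ptr=9 lookahead=$ remaining=[$]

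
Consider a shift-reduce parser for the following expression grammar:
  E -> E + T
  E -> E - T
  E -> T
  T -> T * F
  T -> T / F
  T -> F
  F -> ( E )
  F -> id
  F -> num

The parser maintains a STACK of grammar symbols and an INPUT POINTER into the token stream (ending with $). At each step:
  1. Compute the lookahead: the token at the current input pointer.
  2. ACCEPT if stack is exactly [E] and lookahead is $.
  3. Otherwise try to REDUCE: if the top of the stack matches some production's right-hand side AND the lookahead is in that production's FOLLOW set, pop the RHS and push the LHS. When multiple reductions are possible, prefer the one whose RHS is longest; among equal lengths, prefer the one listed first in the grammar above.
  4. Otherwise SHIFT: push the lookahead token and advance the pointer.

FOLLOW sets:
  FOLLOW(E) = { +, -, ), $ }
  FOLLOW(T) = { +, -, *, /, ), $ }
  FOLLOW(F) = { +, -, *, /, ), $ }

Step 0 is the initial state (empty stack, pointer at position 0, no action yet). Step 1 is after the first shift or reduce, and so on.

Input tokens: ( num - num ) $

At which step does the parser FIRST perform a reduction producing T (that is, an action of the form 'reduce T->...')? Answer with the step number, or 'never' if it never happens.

Answer: 4

Derivation:
Step 1: shift (. Stack=[(] ptr=1 lookahead=num remaining=[num - num ) $]
Step 2: shift num. Stack=[( num] ptr=2 lookahead=- remaining=[- num ) $]
Step 3: reduce F->num. Stack=[( F] ptr=2 lookahead=- remaining=[- num ) $]
Step 4: reduce T->F. Stack=[( T] ptr=2 lookahead=- remaining=[- num ) $]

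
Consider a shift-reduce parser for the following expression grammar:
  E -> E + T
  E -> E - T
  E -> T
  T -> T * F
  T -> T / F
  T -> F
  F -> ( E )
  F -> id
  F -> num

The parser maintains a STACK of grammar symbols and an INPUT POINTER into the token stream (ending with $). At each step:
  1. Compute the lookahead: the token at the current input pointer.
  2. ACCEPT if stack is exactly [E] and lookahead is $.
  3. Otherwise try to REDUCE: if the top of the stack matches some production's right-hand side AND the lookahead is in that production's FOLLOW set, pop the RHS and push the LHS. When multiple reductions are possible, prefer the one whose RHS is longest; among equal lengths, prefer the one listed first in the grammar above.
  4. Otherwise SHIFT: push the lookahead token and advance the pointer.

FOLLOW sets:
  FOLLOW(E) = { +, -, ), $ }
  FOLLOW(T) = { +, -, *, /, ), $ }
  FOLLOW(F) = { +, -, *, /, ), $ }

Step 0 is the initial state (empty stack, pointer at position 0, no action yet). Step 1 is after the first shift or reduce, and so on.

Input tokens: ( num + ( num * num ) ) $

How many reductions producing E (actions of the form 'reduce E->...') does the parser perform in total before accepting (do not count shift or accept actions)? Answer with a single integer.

Answer: 4

Derivation:
Step 1: shift (. Stack=[(] ptr=1 lookahead=num remaining=[num + ( num * num ) ) $]
Step 2: shift num. Stack=[( num] ptr=2 lookahead=+ remaining=[+ ( num * num ) ) $]
Step 3: reduce F->num. Stack=[( F] ptr=2 lookahead=+ remaining=[+ ( num * num ) ) $]
Step 4: reduce T->F. Stack=[( T] ptr=2 lookahead=+ remaining=[+ ( num * num ) ) $]
Step 5: reduce E->T. Stack=[( E] ptr=2 lookahead=+ remaining=[+ ( num * num ) ) $]
Step 6: shift +. Stack=[( E +] ptr=3 lookahead=( remaining=[( num * num ) ) $]
Step 7: shift (. Stack=[( E + (] ptr=4 lookahead=num remaining=[num * num ) ) $]
Step 8: shift num. Stack=[( E + ( num] ptr=5 lookahead=* remaining=[* num ) ) $]
Step 9: reduce F->num. Stack=[( E + ( F] ptr=5 lookahead=* remaining=[* num ) ) $]
Step 10: reduce T->F. Stack=[( E + ( T] ptr=5 lookahead=* remaining=[* num ) ) $]
Step 11: shift *. Stack=[( E + ( T *] ptr=6 lookahead=num remaining=[num ) ) $]
Step 12: shift num. Stack=[( E + ( T * num] ptr=7 lookahead=) remaining=[) ) $]
Step 13: reduce F->num. Stack=[( E + ( T * F] ptr=7 lookahead=) remaining=[) ) $]
Step 14: reduce T->T * F. Stack=[( E + ( T] ptr=7 lookahead=) remaining=[) ) $]
Step 15: reduce E->T. Stack=[( E + ( E] ptr=7 lookahead=) remaining=[) ) $]
Step 16: shift ). Stack=[( E + ( E )] ptr=8 lookahead=) remaining=[) $]
Step 17: reduce F->( E ). Stack=[( E + F] ptr=8 lookahead=) remaining=[) $]
Step 18: reduce T->F. Stack=[( E + T] ptr=8 lookahead=) remaining=[) $]
Step 19: reduce E->E + T. Stack=[( E] ptr=8 lookahead=) remaining=[) $]
Step 20: shift ). Stack=[( E )] ptr=9 lookahead=$ remaining=[$]
Step 21: reduce F->( E ). Stack=[F] ptr=9 lookahead=$ remaining=[$]
Step 22: reduce T->F. Stack=[T] ptr=9 lookahead=$ remaining=[$]
Step 23: reduce E->T. Stack=[E] ptr=9 lookahead=$ remaining=[$]
Step 24: accept. Stack=[E] ptr=9 lookahead=$ remaining=[$]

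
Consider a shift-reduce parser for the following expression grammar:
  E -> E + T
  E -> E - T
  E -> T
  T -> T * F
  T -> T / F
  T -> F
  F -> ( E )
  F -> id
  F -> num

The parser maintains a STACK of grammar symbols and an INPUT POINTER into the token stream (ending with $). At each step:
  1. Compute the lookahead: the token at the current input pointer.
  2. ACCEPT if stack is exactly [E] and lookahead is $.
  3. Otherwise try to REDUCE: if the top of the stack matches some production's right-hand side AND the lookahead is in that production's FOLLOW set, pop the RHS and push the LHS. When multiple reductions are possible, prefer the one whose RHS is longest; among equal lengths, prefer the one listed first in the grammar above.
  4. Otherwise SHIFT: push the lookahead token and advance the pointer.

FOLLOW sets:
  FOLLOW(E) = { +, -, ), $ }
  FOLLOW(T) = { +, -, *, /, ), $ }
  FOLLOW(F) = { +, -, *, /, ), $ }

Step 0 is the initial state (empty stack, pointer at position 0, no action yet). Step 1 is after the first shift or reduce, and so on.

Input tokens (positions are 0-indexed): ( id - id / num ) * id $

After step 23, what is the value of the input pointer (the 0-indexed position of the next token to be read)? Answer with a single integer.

Answer: 9

Derivation:
Step 1: shift (. Stack=[(] ptr=1 lookahead=id remaining=[id - id / num ) * id $]
Step 2: shift id. Stack=[( id] ptr=2 lookahead=- remaining=[- id / num ) * id $]
Step 3: reduce F->id. Stack=[( F] ptr=2 lookahead=- remaining=[- id / num ) * id $]
Step 4: reduce T->F. Stack=[( T] ptr=2 lookahead=- remaining=[- id / num ) * id $]
Step 5: reduce E->T. Stack=[( E] ptr=2 lookahead=- remaining=[- id / num ) * id $]
Step 6: shift -. Stack=[( E -] ptr=3 lookahead=id remaining=[id / num ) * id $]
Step 7: shift id. Stack=[( E - id] ptr=4 lookahead=/ remaining=[/ num ) * id $]
Step 8: reduce F->id. Stack=[( E - F] ptr=4 lookahead=/ remaining=[/ num ) * id $]
Step 9: reduce T->F. Stack=[( E - T] ptr=4 lookahead=/ remaining=[/ num ) * id $]
Step 10: shift /. Stack=[( E - T /] ptr=5 lookahead=num remaining=[num ) * id $]
Step 11: shift num. Stack=[( E - T / num] ptr=6 lookahead=) remaining=[) * id $]
Step 12: reduce F->num. Stack=[( E - T / F] ptr=6 lookahead=) remaining=[) * id $]
Step 13: reduce T->T / F. Stack=[( E - T] ptr=6 lookahead=) remaining=[) * id $]
Step 14: reduce E->E - T. Stack=[( E] ptr=6 lookahead=) remaining=[) * id $]
Step 15: shift ). Stack=[( E )] ptr=7 lookahead=* remaining=[* id $]
Step 16: reduce F->( E ). Stack=[F] ptr=7 lookahead=* remaining=[* id $]
Step 17: reduce T->F. Stack=[T] ptr=7 lookahead=* remaining=[* id $]
Step 18: shift *. Stack=[T *] ptr=8 lookahead=id remaining=[id $]
Step 19: shift id. Stack=[T * id] ptr=9 lookahead=$ remaining=[$]
Step 20: reduce F->id. Stack=[T * F] ptr=9 lookahead=$ remaining=[$]
Step 21: reduce T->T * F. Stack=[T] ptr=9 lookahead=$ remaining=[$]
Step 22: reduce E->T. Stack=[E] ptr=9 lookahead=$ remaining=[$]
Step 23: accept. Stack=[E] ptr=9 lookahead=$ remaining=[$]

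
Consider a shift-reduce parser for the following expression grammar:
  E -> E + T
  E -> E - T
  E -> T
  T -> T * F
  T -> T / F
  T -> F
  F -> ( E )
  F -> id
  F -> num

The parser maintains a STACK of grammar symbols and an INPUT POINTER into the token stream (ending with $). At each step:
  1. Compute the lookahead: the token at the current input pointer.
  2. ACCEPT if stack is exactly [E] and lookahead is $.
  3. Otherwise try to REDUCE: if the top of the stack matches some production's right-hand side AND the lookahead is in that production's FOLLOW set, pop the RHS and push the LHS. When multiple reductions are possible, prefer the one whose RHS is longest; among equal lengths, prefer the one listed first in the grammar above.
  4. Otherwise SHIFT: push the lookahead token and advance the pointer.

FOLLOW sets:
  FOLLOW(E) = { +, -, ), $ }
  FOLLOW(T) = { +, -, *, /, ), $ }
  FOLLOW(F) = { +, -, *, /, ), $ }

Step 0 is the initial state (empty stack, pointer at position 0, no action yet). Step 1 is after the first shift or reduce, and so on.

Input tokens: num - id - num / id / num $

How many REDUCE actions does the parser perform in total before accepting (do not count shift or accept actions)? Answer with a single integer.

Answer: 13

Derivation:
Step 1: shift num. Stack=[num] ptr=1 lookahead=- remaining=[- id - num / id / num $]
Step 2: reduce F->num. Stack=[F] ptr=1 lookahead=- remaining=[- id - num / id / num $]
Step 3: reduce T->F. Stack=[T] ptr=1 lookahead=- remaining=[- id - num / id / num $]
Step 4: reduce E->T. Stack=[E] ptr=1 lookahead=- remaining=[- id - num / id / num $]
Step 5: shift -. Stack=[E -] ptr=2 lookahead=id remaining=[id - num / id / num $]
Step 6: shift id. Stack=[E - id] ptr=3 lookahead=- remaining=[- num / id / num $]
Step 7: reduce F->id. Stack=[E - F] ptr=3 lookahead=- remaining=[- num / id / num $]
Step 8: reduce T->F. Stack=[E - T] ptr=3 lookahead=- remaining=[- num / id / num $]
Step 9: reduce E->E - T. Stack=[E] ptr=3 lookahead=- remaining=[- num / id / num $]
Step 10: shift -. Stack=[E -] ptr=4 lookahead=num remaining=[num / id / num $]
Step 11: shift num. Stack=[E - num] ptr=5 lookahead=/ remaining=[/ id / num $]
Step 12: reduce F->num. Stack=[E - F] ptr=5 lookahead=/ remaining=[/ id / num $]
Step 13: reduce T->F. Stack=[E - T] ptr=5 lookahead=/ remaining=[/ id / num $]
Step 14: shift /. Stack=[E - T /] ptr=6 lookahead=id remaining=[id / num $]
Step 15: shift id. Stack=[E - T / id] ptr=7 lookahead=/ remaining=[/ num $]
Step 16: reduce F->id. Stack=[E - T / F] ptr=7 lookahead=/ remaining=[/ num $]
Step 17: reduce T->T / F. Stack=[E - T] ptr=7 lookahead=/ remaining=[/ num $]
Step 18: shift /. Stack=[E - T /] ptr=8 lookahead=num remaining=[num $]
Step 19: shift num. Stack=[E - T / num] ptr=9 lookahead=$ remaining=[$]
Step 20: reduce F->num. Stack=[E - T / F] ptr=9 lookahead=$ remaining=[$]
Step 21: reduce T->T / F. Stack=[E - T] ptr=9 lookahead=$ remaining=[$]
Step 22: reduce E->E - T. Stack=[E] ptr=9 lookahead=$ remaining=[$]
Step 23: accept. Stack=[E] ptr=9 lookahead=$ remaining=[$]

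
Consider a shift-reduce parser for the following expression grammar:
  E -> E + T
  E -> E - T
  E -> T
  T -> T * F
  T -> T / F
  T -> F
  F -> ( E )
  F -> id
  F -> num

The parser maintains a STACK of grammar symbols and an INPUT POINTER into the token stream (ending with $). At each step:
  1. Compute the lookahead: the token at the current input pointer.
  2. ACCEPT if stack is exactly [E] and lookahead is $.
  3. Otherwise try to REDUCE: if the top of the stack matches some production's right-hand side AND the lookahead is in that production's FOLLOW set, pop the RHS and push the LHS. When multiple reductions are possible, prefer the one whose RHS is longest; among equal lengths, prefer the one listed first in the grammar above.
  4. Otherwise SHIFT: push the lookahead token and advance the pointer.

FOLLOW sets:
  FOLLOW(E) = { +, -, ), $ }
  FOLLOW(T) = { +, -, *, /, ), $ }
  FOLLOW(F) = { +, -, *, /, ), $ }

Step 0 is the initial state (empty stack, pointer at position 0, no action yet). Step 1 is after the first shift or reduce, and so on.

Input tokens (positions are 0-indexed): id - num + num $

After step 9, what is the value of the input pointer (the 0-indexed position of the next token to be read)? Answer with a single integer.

Step 1: shift id. Stack=[id] ptr=1 lookahead=- remaining=[- num + num $]
Step 2: reduce F->id. Stack=[F] ptr=1 lookahead=- remaining=[- num + num $]
Step 3: reduce T->F. Stack=[T] ptr=1 lookahead=- remaining=[- num + num $]
Step 4: reduce E->T. Stack=[E] ptr=1 lookahead=- remaining=[- num + num $]
Step 5: shift -. Stack=[E -] ptr=2 lookahead=num remaining=[num + num $]
Step 6: shift num. Stack=[E - num] ptr=3 lookahead=+ remaining=[+ num $]
Step 7: reduce F->num. Stack=[E - F] ptr=3 lookahead=+ remaining=[+ num $]
Step 8: reduce T->F. Stack=[E - T] ptr=3 lookahead=+ remaining=[+ num $]
Step 9: reduce E->E - T. Stack=[E] ptr=3 lookahead=+ remaining=[+ num $]

Answer: 3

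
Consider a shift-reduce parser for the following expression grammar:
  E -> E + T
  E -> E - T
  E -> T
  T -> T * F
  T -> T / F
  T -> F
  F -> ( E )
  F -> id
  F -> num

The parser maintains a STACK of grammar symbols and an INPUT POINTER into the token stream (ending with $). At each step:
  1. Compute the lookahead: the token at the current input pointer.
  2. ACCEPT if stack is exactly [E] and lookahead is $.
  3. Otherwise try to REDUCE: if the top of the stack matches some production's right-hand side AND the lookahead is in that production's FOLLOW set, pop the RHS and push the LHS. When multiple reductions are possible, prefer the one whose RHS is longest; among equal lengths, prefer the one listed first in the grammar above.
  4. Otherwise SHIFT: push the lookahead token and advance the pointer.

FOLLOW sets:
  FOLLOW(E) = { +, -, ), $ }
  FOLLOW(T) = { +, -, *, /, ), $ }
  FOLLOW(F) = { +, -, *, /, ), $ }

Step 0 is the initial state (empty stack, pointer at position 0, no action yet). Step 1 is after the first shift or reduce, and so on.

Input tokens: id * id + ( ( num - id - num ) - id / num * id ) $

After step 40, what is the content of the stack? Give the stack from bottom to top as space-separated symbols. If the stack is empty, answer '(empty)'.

Answer: E + ( E - T * F

Derivation:
Step 1: shift id. Stack=[id] ptr=1 lookahead=* remaining=[* id + ( ( num - id - num ) - id / num * id ) $]
Step 2: reduce F->id. Stack=[F] ptr=1 lookahead=* remaining=[* id + ( ( num - id - num ) - id / num * id ) $]
Step 3: reduce T->F. Stack=[T] ptr=1 lookahead=* remaining=[* id + ( ( num - id - num ) - id / num * id ) $]
Step 4: shift *. Stack=[T *] ptr=2 lookahead=id remaining=[id + ( ( num - id - num ) - id / num * id ) $]
Step 5: shift id. Stack=[T * id] ptr=3 lookahead=+ remaining=[+ ( ( num - id - num ) - id / num * id ) $]
Step 6: reduce F->id. Stack=[T * F] ptr=3 lookahead=+ remaining=[+ ( ( num - id - num ) - id / num * id ) $]
Step 7: reduce T->T * F. Stack=[T] ptr=3 lookahead=+ remaining=[+ ( ( num - id - num ) - id / num * id ) $]
Step 8: reduce E->T. Stack=[E] ptr=3 lookahead=+ remaining=[+ ( ( num - id - num ) - id / num * id ) $]
Step 9: shift +. Stack=[E +] ptr=4 lookahead=( remaining=[( ( num - id - num ) - id / num * id ) $]
Step 10: shift (. Stack=[E + (] ptr=5 lookahead=( remaining=[( num - id - num ) - id / num * id ) $]
Step 11: shift (. Stack=[E + ( (] ptr=6 lookahead=num remaining=[num - id - num ) - id / num * id ) $]
Step 12: shift num. Stack=[E + ( ( num] ptr=7 lookahead=- remaining=[- id - num ) - id / num * id ) $]
Step 13: reduce F->num. Stack=[E + ( ( F] ptr=7 lookahead=- remaining=[- id - num ) - id / num * id ) $]
Step 14: reduce T->F. Stack=[E + ( ( T] ptr=7 lookahead=- remaining=[- id - num ) - id / num * id ) $]
Step 15: reduce E->T. Stack=[E + ( ( E] ptr=7 lookahead=- remaining=[- id - num ) - id / num * id ) $]
Step 16: shift -. Stack=[E + ( ( E -] ptr=8 lookahead=id remaining=[id - num ) - id / num * id ) $]
Step 17: shift id. Stack=[E + ( ( E - id] ptr=9 lookahead=- remaining=[- num ) - id / num * id ) $]
Step 18: reduce F->id. Stack=[E + ( ( E - F] ptr=9 lookahead=- remaining=[- num ) - id / num * id ) $]
Step 19: reduce T->F. Stack=[E + ( ( E - T] ptr=9 lookahead=- remaining=[- num ) - id / num * id ) $]
Step 20: reduce E->E - T. Stack=[E + ( ( E] ptr=9 lookahead=- remaining=[- num ) - id / num * id ) $]
Step 21: shift -. Stack=[E + ( ( E -] ptr=10 lookahead=num remaining=[num ) - id / num * id ) $]
Step 22: shift num. Stack=[E + ( ( E - num] ptr=11 lookahead=) remaining=[) - id / num * id ) $]
Step 23: reduce F->num. Stack=[E + ( ( E - F] ptr=11 lookahead=) remaining=[) - id / num * id ) $]
Step 24: reduce T->F. Stack=[E + ( ( E - T] ptr=11 lookahead=) remaining=[) - id / num * id ) $]
Step 25: reduce E->E - T. Stack=[E + ( ( E] ptr=11 lookahead=) remaining=[) - id / num * id ) $]
Step 26: shift ). Stack=[E + ( ( E )] ptr=12 lookahead=- remaining=[- id / num * id ) $]
Step 27: reduce F->( E ). Stack=[E + ( F] ptr=12 lookahead=- remaining=[- id / num * id ) $]
Step 28: reduce T->F. Stack=[E + ( T] ptr=12 lookahead=- remaining=[- id / num * id ) $]
Step 29: reduce E->T. Stack=[E + ( E] ptr=12 lookahead=- remaining=[- id / num * id ) $]
Step 30: shift -. Stack=[E + ( E -] ptr=13 lookahead=id remaining=[id / num * id ) $]
Step 31: shift id. Stack=[E + ( E - id] ptr=14 lookahead=/ remaining=[/ num * id ) $]
Step 32: reduce F->id. Stack=[E + ( E - F] ptr=14 lookahead=/ remaining=[/ num * id ) $]
Step 33: reduce T->F. Stack=[E + ( E - T] ptr=14 lookahead=/ remaining=[/ num * id ) $]
Step 34: shift /. Stack=[E + ( E - T /] ptr=15 lookahead=num remaining=[num * id ) $]
Step 35: shift num. Stack=[E + ( E - T / num] ptr=16 lookahead=* remaining=[* id ) $]
Step 36: reduce F->num. Stack=[E + ( E - T / F] ptr=16 lookahead=* remaining=[* id ) $]
Step 37: reduce T->T / F. Stack=[E + ( E - T] ptr=16 lookahead=* remaining=[* id ) $]
Step 38: shift *. Stack=[E + ( E - T *] ptr=17 lookahead=id remaining=[id ) $]
Step 39: shift id. Stack=[E + ( E - T * id] ptr=18 lookahead=) remaining=[) $]
Step 40: reduce F->id. Stack=[E + ( E - T * F] ptr=18 lookahead=) remaining=[) $]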